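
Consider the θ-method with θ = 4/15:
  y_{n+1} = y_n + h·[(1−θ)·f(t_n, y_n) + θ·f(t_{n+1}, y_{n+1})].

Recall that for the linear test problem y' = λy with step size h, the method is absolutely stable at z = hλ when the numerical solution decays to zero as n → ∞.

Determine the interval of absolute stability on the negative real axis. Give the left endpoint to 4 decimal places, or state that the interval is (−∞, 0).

Test eqn y'=λy, z=hλ:
  y_{n+1} = y_n + z·[11/15·y_n + 4/15·y_{n+1}] ⇒ (1 − 4/15z)y_{n+1} = (1 + 11/15z)y_n
  Hence R(z) = (1 + 11/15z)/(1 − 4/15z).

Solve |R(x)|<1 on ℝ⁻.
x=-0.6: |R|=0.4828
R=−1: 1+11/15x = −1+4/15x ⇒ -7/15x=2 ⇒ x=2/(-7/15)=-4.2857
Confirm numerically:
  x=-3.593: |R|=0.83491 <1
  x=-3.441: |R|=0.79443 <1
  x=-2.481: |R|=0.49314 <1
  x=-4.735: |R|=1.09266 >1
  x=-4.424: |R|=1.02961 >1
  x=-4.351: |R|=1.01410 >1
Stable set (-4.2857, 0).

z∈(-4.2857,0).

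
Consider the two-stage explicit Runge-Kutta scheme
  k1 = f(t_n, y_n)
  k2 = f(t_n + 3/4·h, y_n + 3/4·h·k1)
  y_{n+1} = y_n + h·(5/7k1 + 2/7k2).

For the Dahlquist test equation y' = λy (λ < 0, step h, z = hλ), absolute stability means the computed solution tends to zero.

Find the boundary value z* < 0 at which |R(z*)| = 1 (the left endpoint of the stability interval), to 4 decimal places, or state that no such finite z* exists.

left endpoint -4.6667.

Test eqn y'=λy, z=hλ:
  k1=λy_n ⇒ h·k1=z·y_n;  k2=λ(1+3/4z)y_n ⇒ h·k2=z(1+3/4z)y_n
  y_{n+1}/y_n = 1 + 5/7z + 2/7z(1+3/4z) = 1 + z + 3/14z²
  ⇒ R(z) = 1 + z + 3/14z².

Find x<0 with |R(x)|<1.
x=-1.52: |R|=0.0249
R=1: x+3/14x²=0 ⇒ x=−14/3=-4.6667; min R=1−1/(4·3/14)=-0.1667>−1
Confirm numerically:
  x=-2.950: |R|=0.08518 <1
  x=-2.871: |R|=0.10472 <1
  x=-1.900: |R|=0.12643 <1
  x=-4.958: |R|=1.30952 >1
  x=-4.930: |R|=1.27819 >1
  x=-4.807: |R|=1.14455 >1
Stable set (-4.6667, 0).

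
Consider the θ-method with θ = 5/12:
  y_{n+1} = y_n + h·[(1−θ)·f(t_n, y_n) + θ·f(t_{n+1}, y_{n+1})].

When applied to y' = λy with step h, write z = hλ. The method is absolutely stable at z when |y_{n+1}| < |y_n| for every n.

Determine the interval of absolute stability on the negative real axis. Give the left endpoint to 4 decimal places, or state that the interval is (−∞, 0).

(-12.0000, 0).

With y'=λy (z=hλ):
  y_{n+1} = y_n + z·[7/12·y_n + 5/12·y_{n+1}] ⇒ (1 − 5/12z)y_{n+1} = (1 + 7/12z)y_n
  R(z) = (1 + 7/12z)/(1 − 5/12z).

Boundary: |R(x)|=1, x<0.
x=-1.04: |R|=0.2744
R=−1: 1+7/12x = −1+5/12x ⇒ -1/6x=2 ⇒ x=2/(-1/6)=-12.0000
Confirm numerically:
  x=-11.274: |R|=0.97876 <1
  x=-10.842: |R|=0.96502 <1
  x=-6.248: |R|=0.73395 <1
  x=-12.325: |R|=1.00883 >1
  x=-12.128: |R|=1.00352 >1
Stable set (-12.0000, 0).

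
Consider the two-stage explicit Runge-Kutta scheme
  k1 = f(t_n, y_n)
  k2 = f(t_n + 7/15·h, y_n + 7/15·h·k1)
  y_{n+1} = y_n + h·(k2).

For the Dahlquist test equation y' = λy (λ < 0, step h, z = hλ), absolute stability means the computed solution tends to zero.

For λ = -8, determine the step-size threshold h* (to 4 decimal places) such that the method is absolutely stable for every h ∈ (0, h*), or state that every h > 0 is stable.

(-2.1429,0); λ=-8 ⇒ h* = (15/7)/8 = 0.2679.

Set f=λy, z=hλ:
  k1=λy_n ⇒ h·k1=z·y_n;  k2=λ(1+7/15z)y_n ⇒ h·k2=z(1+7/15z)y_n
  y_{n+1}/y_n = 1 + z(1+7/15z) = 1 + z + 7/15z²
  Hence R(z) = 1 + z + 7/15z².

Find x<0 with |R(x)|<1.
x=-0.94: |R|=0.4723
R=1: x+7/15x²=0 ⇒ x=−15/7=-2.1429; min R=1−1/(4·7/15)=0.4643>−1
Confirm numerically:
  x=-2.064: |R|=0.92404 <1
  x=-2.031: |R|=0.89398 <1
  x=-1.291: |R|=0.48678 <1
  x=-0.875: |R|=0.48229 <1
  x=-2.721: |R|=1.73413 >1
  x=-2.581: |R|=1.52773 >1
Stable set (-2.1429, 0).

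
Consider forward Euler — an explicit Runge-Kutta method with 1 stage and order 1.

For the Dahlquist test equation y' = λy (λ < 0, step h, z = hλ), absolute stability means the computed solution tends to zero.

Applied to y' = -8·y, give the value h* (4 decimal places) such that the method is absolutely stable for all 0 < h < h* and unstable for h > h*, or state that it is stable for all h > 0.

With y'=λy (z=hλ):
  order 1, 1-stage ⇒ R(z)=1+z
  (e.g. R(-1.08)=-0.08000, |R|=0.08000)

Solve |R(x)|<1 on ℝ⁻.
x=-1.08: |R|=0.0800
|R(-2.08)|=1.0800 |R(-0.87)|=0.1300 |R(-0.81)|=0.1900
Bisect:
  x_lo=-2.8119 |R|=1.8119  x_hi=-0.3802 |R|=0.6198
  mid=-1.59603 |R|=0.59603 →hi
  mid=-2.20395 |R|=1.20395 →lo
  mid=-1.89999 |R|=0.89999 →hi
  mid=-2.05197 |R|=1.05197 →lo
  mid=-1.97598 |R|=0.97598 →hi
  mid=-2.01397 |R|=1.01397 →lo
  mid=-1.99498 |R|=0.99498 →hi
  mid=-2.00447 |R|=1.00447 →lo
  mid=-1.99973 |R|=0.99973 →hi
  mid=-2.00210 |R|=1.00210 →lo
  ...
  [-2.00002,-1.99987] ⇒ x*=-2.0000
So |R|<1 on (-2.0000, 0).

(-2.0000,0); λ=-8 ⇒ h* = 0.2500.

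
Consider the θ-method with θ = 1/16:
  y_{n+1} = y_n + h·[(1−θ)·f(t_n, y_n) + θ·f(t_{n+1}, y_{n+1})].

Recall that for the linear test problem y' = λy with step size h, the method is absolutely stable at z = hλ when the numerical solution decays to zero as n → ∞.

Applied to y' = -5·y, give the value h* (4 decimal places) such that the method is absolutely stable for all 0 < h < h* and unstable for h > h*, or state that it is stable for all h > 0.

On y'=λy, z=hλ:
  y_{n+1} = y_n + z·[15/16·y_n + 1/16·y_{n+1}] ⇒ (1 − 1/16z)y_{n+1} = (1 + 15/16z)y_n
  ⇒ R(z) = (1 + 15/16z)/(1 − 1/16z).

Boundary: |R(x)|=1, x<0.
x=-1.55: |R|=0.4131
R=−1: 1+15/16x = −1+1/16x ⇒ -7/8x=2 ⇒ x=2/(-7/8)=-2.2857
Confirm numerically:
  x=-1.727: |R|=0.55875 <1
  x=-1.625: |R|=0.47518 <1
  x=-1.440: |R|=0.32110 <1
  x=-2.849: |R|=1.41838 >1
  x=-2.724: |R|=1.32771 >1
Interval (-2.2857, 0).

(-2.2857,0); λ=-5 ⇒ h* = (16/7)/5 = 0.4571.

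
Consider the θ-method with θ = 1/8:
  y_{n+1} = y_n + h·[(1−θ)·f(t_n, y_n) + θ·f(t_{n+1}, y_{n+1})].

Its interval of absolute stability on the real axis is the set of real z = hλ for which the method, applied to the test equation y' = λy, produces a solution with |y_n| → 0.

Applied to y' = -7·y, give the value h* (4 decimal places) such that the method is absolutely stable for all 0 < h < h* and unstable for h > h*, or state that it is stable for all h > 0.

Test eqn y'=λy, z=hλ:
  y_{n+1} = y_n + z·[7/8·y_n + 1/8·y_{n+1}] ⇒ (1 − 1/8z)y_{n+1} = (1 + 7/8z)y_n
  so R(z) = (1 + 7/8z)/(1 − 1/8z).

Solve |R(x)|<1 on ℝ⁻.
x=-0.44: |R|=0.5829
R=−1: 1+7/8x = −1+1/8x ⇒ -3/4x=2 ⇒ x=2/(-3/4)=-2.6667
Confirm numerically:
  x=-2.209: |R|=0.73102 <1
  x=-2.179: |R|=0.71255 <1
  x=-2.055: |R|=0.63501 <1
  x=-1.900: |R|=0.53535 <1
  x=-3.104: |R|=1.23631 >1
  x=-2.784: |R|=1.06528 >1
  x=-2.739: |R|=1.04041 >1
So |R|<1 on (-2.6667, 0).

(-2.6667,0); λ=-7 ⇒ h* = (8/3)/7 = 0.3810.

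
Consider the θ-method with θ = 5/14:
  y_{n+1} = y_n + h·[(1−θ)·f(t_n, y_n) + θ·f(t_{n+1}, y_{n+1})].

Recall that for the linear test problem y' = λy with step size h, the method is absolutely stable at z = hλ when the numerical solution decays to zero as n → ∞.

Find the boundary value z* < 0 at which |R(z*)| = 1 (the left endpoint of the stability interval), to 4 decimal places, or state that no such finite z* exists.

Set f=λy, z=hλ:
  y_{n+1} = y_n + z·[9/14·y_n + 5/14·y_{n+1}] ⇒ (1 − 5/14z)y_{n+1} = (1 + 9/14z)y_n
  Hence R(z) = (1 + 9/14z)/(1 − 5/14z).

Find x<0 with |R(x)|<1.
x=-1.15: |R|=0.1848
R=−1: 1+9/14x = −1+5/14x ⇒ -2/7x=2 ⇒ x=2/(-2/7)=-7.0000
Confirm numerically:
  x=-4.654: |R|=0.74822 <1
  x=-4.332: |R|=0.70073 <1
  x=-3.094: |R|=0.46983 <1
  x=-7.440: |R|=1.03437 >1
  x=-7.364: |R|=1.02865 >1
  x=-7.151: |R|=1.01214 >1
Interval (-7.0000, 0).

left endpoint -7.0000.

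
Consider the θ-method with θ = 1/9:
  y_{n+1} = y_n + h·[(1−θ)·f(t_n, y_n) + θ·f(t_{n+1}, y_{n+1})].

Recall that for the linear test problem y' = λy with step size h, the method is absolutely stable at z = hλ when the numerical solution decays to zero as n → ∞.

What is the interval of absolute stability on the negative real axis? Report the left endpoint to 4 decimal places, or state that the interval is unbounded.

Set f=λy, z=hλ:
  y_{n+1} = y_n + z·[8/9·y_n + 1/9·y_{n+1}] ⇒ (1 − 1/9z)y_{n+1} = (1 + 8/9z)y_n
  ⇒ R(z) = (1 + 8/9z)/(1 − 1/9z).

Find x<0 with |R(x)|<1.
x=-1.44: |R|=0.2414
R=−1: 1+8/9x = −1+1/9x ⇒ -7/9x=2 ⇒ x=2/(-7/9)=-2.5714
Confirm numerically:
  x=-2.421: |R|=0.90780 <1
  x=-1.875: |R|=0.55172 <1
  x=-1.582: |R|=0.34549 <1
  x=-2.858: |R|=1.16917 >1
  x=-2.787: |R|=1.12802 >1
  x=-2.687: |R|=1.06922 >1
Interval (-2.5714, 0).

z∈(-2.5714,0).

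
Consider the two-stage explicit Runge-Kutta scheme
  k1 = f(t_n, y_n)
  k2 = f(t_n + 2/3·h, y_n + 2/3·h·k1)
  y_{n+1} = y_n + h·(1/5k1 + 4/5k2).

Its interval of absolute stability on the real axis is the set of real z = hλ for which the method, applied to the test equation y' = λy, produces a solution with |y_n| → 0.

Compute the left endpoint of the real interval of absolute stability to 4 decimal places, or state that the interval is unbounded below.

With y'=λy (z=hλ):
  k1=λy_n ⇒ h·k1=z·y_n;  k2=λ(1+2/3z)y_n ⇒ h·k2=z(1+2/3z)y_n
  y_{n+1}/y_n = 1 + 1/5z + 4/5z(1+2/3z) = 1 + z + 8/15z²
  Hence R(z) = 1 + z + 8/15z².

Solve |R(x)|<1 on ℝ⁻.
x=-1.03: |R|=0.5358
R=1: x+8/15x²=0 ⇒ x=−15/8=-1.8750; min R=1−1/(4·8/15)=0.5312>−1
Confirm numerically:
  x=-1.723: |R|=0.86032 <1
  x=-1.414: |R|=0.65234 <1
  x=-1.149: |R|=0.55511 <1
  x=-2.458: |R|=1.76427 >1
  x=-2.377: |R|=1.63640 >1
  x=-2.027: |R|=1.16432 >1
So |R|<1 on (-1.8750, 0).

left endpoint -1.8750.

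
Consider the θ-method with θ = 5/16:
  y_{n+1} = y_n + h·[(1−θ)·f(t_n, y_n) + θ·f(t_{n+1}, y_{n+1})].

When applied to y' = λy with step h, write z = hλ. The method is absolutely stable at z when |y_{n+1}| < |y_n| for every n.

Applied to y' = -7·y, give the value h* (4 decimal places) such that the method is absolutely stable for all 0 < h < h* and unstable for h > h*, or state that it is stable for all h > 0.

(-5.3333,0); λ=-7 ⇒ h* = (16/3)/7 = 0.7619.

Set f=λy, z=hλ:
  y_{n+1} = y_n + z·[11/16·y_n + 5/16·y_{n+1}] ⇒ (1 − 5/16z)y_{n+1} = (1 + 11/16z)y_n
  R(z) = (1 + 11/16z)/(1 − 5/16z).

Boundary: |R(x)|=1, x<0.
x=-0.92: |R|=0.2854
R=−1: 1+11/16x = −1+5/16x ⇒ -3/8x=2 ⇒ x=2/(-3/8)=-5.3333
Confirm numerically:
  x=-2.839: |R|=0.50436 <1
  x=-2.815: |R|=0.49759 <1
  x=-2.276: |R|=0.33002 <1
  x=-5.747: |R|=1.05548 >1
  x=-5.686: |R|=1.04763 >1
So |R|<1 on (-5.3333, 0).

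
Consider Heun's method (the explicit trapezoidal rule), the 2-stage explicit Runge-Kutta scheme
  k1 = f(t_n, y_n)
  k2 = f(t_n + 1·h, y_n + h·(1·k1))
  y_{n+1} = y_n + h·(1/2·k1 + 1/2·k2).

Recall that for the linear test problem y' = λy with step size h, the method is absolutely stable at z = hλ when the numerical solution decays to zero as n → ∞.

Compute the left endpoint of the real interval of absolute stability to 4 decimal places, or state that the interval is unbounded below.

z* = -2.0000.

With y'=λy (z=hλ):
  order 2, 2-stage ⇒ R(z)=1+z+z^2/2
  (e.g. R(-0.82)=0.51620, |R|=0.51620)

Find x<0 with |R(x)|<1.
x=-0.82: |R|=0.5162
|R(-2.24)|=1.2688 |R(-1.24)|=0.5288 |R(-0.86)|=0.5098
Bisect:
  x_lo=-2.6632 |R|=1.8831  x_hi=-0.2184 |R|=0.8055
  mid=-1.44079 |R|=0.59715 →hi
  mid=-2.05199 |R|=1.05334 →lo
  mid=-1.74639 |R|=0.77855 →hi
  mid=-1.89919 |R|=0.90427 →hi
  mid=-1.97559 |R|=0.97589 →hi
  mid=-2.01379 |R|=1.01388 →lo
  mid=-1.99469 |R|=0.99470 →hi
  mid=-2.00424 |R|=1.00425 →lo
  mid=-1.99946 |R|=0.99947 →hi
  ...
  [-2.00006,-1.99991] ⇒ x*=-2.0000
So |R|<1 on (-2.0000, 0).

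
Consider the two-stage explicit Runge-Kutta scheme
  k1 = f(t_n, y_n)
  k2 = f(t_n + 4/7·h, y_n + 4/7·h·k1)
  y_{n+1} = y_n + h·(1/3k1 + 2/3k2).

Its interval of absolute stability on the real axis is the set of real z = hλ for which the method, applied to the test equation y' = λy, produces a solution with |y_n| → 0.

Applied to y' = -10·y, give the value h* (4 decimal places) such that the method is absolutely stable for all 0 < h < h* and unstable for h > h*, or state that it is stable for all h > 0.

With y'=λy (z=hλ):
  k1=λy_n ⇒ h·k1=z·y_n;  k2=λ(1+4/7z)y_n ⇒ h·k2=z(1+4/7z)y_n
  y_{n+1}/y_n = 1 + 1/3z + 2/3z(1+4/7z) = 1 + z + 8/21z²
  so R(z) = 1 + z + 8/21z².

Boundary: |R(x)|=1, x<0.
x=-1.16: |R|=0.3526
R=1: x+8/21x²=0 ⇒ x=−21/8=-2.6250; min R=1−1/(4·8/21)=0.3438>−1
Confirm numerically:
  x=-1.968: |R|=0.50744 <1
  x=-1.430: |R|=0.34901 <1
  x=-1.272: |R|=0.34437 <1
  x=-1.112: |R|=0.35906 <1
  x=-3.020: |R|=1.45444 >1
  x=-2.998: |R|=1.42600 >1
Interval (-2.6250, 0).

(-2.6250,0); λ=-10 ⇒ h* = (21/8)/10 = 0.2625.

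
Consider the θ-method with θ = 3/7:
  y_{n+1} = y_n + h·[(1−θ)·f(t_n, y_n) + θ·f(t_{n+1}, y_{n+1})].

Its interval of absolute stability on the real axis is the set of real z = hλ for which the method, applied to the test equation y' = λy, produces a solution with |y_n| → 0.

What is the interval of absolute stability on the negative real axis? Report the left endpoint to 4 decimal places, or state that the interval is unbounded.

(-14.0000, 0).

With y'=λy (z=hλ):
  y_{n+1} = y_n + z·[4/7·y_n + 3/7·y_{n+1}] ⇒ (1 − 3/7z)y_{n+1} = (1 + 4/7z)y_n
  Hence R(z) = (1 + 4/7z)/(1 − 3/7z).

Solve |R(x)|<1 on ℝ⁻.
x=-1.23: |R|=0.1946
R=−1: 1+4/7x = −1+3/7x ⇒ -1/7x=2 ⇒ x=2/(-1/7)=-14.0000
Confirm numerically:
  x=-12.463: |R|=0.96537 <1
  x=-10.973: |R|=0.92417 <1
  x=-10.667: |R|=0.91454 <1
  x=-7.408: |R|=0.77443 <1
  x=-14.539: |R|=1.01065 >1
  x=-14.534: |R|=1.01055 >1
  x=-14.146: |R|=1.00295 >1
Interval (-14.0000, 0).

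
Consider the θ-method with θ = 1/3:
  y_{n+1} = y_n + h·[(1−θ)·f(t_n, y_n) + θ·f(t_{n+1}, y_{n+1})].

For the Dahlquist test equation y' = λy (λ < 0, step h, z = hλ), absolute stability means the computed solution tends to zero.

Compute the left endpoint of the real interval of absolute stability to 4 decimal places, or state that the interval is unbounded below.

With y'=λy (z=hλ):
  y_{n+1} = y_n + z·[2/3·y_n + 1/3·y_{n+1}] ⇒ (1 − 1/3z)y_{n+1} = (1 + 2/3z)y_n
  R(z) = (1 + 2/3z)/(1 − 1/3z).

Boundary: |R(x)|=1, x<0.
x=-1.15: |R|=0.1687
R=−1: 1+2/3x = −1+1/3x ⇒ -1/3x=2 ⇒ x=2/(-1/3)=-6.0000
Confirm numerically:
  x=-4.084: |R|=0.72953 <1
  x=-2.910: |R|=0.47716 <1
  x=-2.800: |R|=0.44828 <1
  x=-6.164: |R|=1.01790 >1
  x=-6.064: |R|=1.00706 >1
So |R|<1 on (-6.0000, 0).

z* = -6.0000.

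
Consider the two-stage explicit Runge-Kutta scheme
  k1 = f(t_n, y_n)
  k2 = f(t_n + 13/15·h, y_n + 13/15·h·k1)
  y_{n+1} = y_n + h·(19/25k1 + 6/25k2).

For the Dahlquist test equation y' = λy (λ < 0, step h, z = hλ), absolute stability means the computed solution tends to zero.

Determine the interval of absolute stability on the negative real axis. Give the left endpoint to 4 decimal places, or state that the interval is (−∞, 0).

Test eqn y'=λy, z=hλ:
  k1=λy_n ⇒ h·k1=z·y_n;  k2=λ(1+13/15z)y_n ⇒ h·k2=z(1+13/15z)y_n
  y_{n+1}/y_n = 1 + 19/25z + 6/25z(1+13/15z) = 1 + z + 26/125z²
  so R(z) = 1 + z + 26/125z².

Need |R(x)|<1, x<0.
x=-1.65: |R|=0.0837
R=1: x+26/125x²=0 ⇒ x=−125/26=-4.8077; min R=1−1/(4·26/125)=-0.2019>−1
Confirm numerically:
  x=-4.562: |R|=0.76686 <1
  x=-4.199: |R|=0.46837 <1
  x=-3.325: |R|=0.02543 <1
  x=-2.278: |R|=0.19863 <1
  x=-5.274: |R|=1.51154 >1
  x=-5.022: |R|=1.22386 >1
  x=-4.976: |R|=1.17420 >1
So |R|<1 on (-4.8077, 0).

z∈(-4.8077,0).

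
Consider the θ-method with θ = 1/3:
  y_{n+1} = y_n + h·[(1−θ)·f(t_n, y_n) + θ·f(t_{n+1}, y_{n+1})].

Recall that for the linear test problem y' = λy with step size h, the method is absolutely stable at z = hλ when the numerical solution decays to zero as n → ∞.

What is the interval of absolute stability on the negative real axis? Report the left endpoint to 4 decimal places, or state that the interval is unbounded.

Set f=λy, z=hλ:
  y_{n+1} = y_n + z·[2/3·y_n + 1/3·y_{n+1}] ⇒ (1 − 1/3z)y_{n+1} = (1 + 2/3z)y_n
  R(z) = (1 + 2/3z)/(1 − 1/3z).

Find x<0 with |R(x)|<1.
x=-1.66: |R|=0.0687
R=−1: 1+2/3x = −1+1/3x ⇒ -1/3x=2 ⇒ x=2/(-1/3)=-6.0000
Confirm numerically:
  x=-5.030: |R|=0.87920 <1
  x=-4.342: |R|=0.77418 <1
  x=-3.512: |R|=0.61794 <1
  x=-3.232: |R|=0.55584 <1
  x=-6.546: |R|=1.05720 >1
  x=-6.268: |R|=1.02892 >1
  x=-6.146: |R|=1.01596 >1
Stable set (-6.0000, 0).

(-6.0000, 0).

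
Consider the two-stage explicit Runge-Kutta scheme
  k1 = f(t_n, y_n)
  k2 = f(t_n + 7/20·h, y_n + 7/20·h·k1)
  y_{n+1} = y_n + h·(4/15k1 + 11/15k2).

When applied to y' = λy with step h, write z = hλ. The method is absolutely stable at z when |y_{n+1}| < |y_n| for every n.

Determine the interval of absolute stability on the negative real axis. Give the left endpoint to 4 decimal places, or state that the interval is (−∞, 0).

(-3.8961, 0).

Set f=λy, z=hλ:
  k1=λy_n ⇒ h·k1=z·y_n;  k2=λ(1+7/20z)y_n ⇒ h·k2=z(1+7/20z)y_n
  y_{n+1}/y_n = 1 + 4/15z + 11/15z(1+7/20z) = 1 + z + 77/300z²
  ⇒ R(z) = 1 + z + 77/300z².

Solve |R(x)|<1 on ℝ⁻.
x=-0.8: |R|=0.3643
R=1: x+77/300x²=0 ⇒ x=−300/77=-3.8961; min R=1−1/(4·77/300)=0.0260>−1
Confirm numerically:
  x=-2.585: |R|=0.13010 <1
  x=-2.544: |R|=0.11713 <1
  x=-2.182: |R|=0.04002 <1
  x=-4.469: |R|=1.65714 >1
  x=-4.421: |R|=1.59561 >1
  x=-4.267: |R|=1.40620 >1
Stable set (-3.8961, 0).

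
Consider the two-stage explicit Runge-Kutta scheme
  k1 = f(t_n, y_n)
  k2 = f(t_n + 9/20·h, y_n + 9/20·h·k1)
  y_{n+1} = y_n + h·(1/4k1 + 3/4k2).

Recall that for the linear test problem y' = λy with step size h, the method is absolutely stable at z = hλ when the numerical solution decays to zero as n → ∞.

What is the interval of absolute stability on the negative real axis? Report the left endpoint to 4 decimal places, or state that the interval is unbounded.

On y'=λy, z=hλ:
  k1=λy_n ⇒ h·k1=z·y_n;  k2=λ(1+9/20z)y_n ⇒ h·k2=z(1+9/20z)y_n
  y_{n+1}/y_n = 1 + 1/4z + 3/4z(1+9/20z) = 1 + z + 27/80z²
  ⇒ R(z) = 1 + z + 27/80z².

Need |R(x)|<1, x<0.
x=-1.17: |R|=0.2920
R=1: x+27/80x²=0 ⇒ x=−80/27=-2.9630; min R=1−1/(4·27/80)=0.2593>−1
Confirm numerically:
  x=-2.868: |R|=0.90808 <1
  x=-2.556: |R|=0.64893 <1
  x=-1.567: |R|=0.26173 <1
  x=-3.464: |R|=1.58576 >1
  x=-3.300: |R|=1.37538 >1
Interval (-2.9630, 0).

z∈(-2.9630,0).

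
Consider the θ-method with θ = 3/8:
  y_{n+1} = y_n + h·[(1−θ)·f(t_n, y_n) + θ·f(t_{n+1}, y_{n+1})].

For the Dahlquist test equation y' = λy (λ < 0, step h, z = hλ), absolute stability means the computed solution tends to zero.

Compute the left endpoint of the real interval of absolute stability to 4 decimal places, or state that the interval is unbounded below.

left endpoint -8.0000.

Set f=λy, z=hλ:
  y_{n+1} = y_n + z·[5/8·y_n + 3/8·y_{n+1}] ⇒ (1 − 3/8z)y_{n+1} = (1 + 5/8z)y_n
  Hence R(z) = (1 + 5/8z)/(1 − 3/8z).

Need |R(x)|<1, x<0.
x=-0.83: |R|=0.3670
R=−1: 1+5/8x = −1+3/8x ⇒ -1/4x=2 ⇒ x=2/(-1/4)=-8.0000
Confirm numerically:
  x=-7.816: |R|=0.98830 <1
  x=-7.071: |R|=0.93640 <1
  x=-3.995: |R|=0.59920 <1
  x=-8.291: |R|=1.01770 >1
  x=-8.059: |R|=1.00367 >1
So |R|<1 on (-8.0000, 0).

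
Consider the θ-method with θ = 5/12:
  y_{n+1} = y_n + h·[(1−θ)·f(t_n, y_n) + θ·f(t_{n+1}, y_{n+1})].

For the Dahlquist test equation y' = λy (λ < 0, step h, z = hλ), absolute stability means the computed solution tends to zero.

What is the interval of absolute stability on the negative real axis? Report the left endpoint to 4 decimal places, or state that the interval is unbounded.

On y'=λy, z=hλ:
  y_{n+1} = y_n + z·[7/12·y_n + 5/12·y_{n+1}] ⇒ (1 − 5/12z)y_{n+1} = (1 + 7/12z)y_n
  so R(z) = (1 + 7/12z)/(1 − 5/12z).

Solve |R(x)|<1 on ℝ⁻.
x=-0.48: |R|=0.6000
R=−1: 1+7/12x = −1+5/12x ⇒ -1/6x=2 ⇒ x=2/(-1/6)=-12.0000
Confirm numerically:
  x=-9.933: |R|=0.93296 <1
  x=-9.409: |R|=0.91224 <1
  x=-9.406: |R|=0.91211 <1
  x=-12.473: |R|=1.01272 >1
  x=-12.217: |R|=1.00594 >1
  x=-12.068: |R|=1.00188 >1
So |R|<1 on (-12.0000, 0).

z∈(-12.0000,0).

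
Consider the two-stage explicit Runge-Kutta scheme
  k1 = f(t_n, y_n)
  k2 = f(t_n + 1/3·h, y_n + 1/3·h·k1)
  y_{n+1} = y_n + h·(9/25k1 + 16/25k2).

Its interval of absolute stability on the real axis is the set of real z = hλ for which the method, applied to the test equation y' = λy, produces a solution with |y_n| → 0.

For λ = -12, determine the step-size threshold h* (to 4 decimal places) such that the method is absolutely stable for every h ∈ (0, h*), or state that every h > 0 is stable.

(-4.6875,0); λ=-12 ⇒ h* = (75/16)/12 = 0.3906.

With y'=λy (z=hλ):
  k1=λy_n ⇒ h·k1=z·y_n;  k2=λ(1+1/3z)y_n ⇒ h·k2=z(1+1/3z)y_n
  y_{n+1}/y_n = 1 + 9/25z + 16/25z(1+1/3z) = 1 + z + 16/75z²
  ⇒ R(z) = 1 + z + 16/75z².

Boundary: |R(x)|=1, x<0.
x=-1.74: |R|=0.0941
R=1: x+16/75x²=0 ⇒ x=−75/16=-4.6875; min R=1−1/(4·16/75)=-0.1719>−1
Confirm numerically:
  x=-4.220: |R|=0.57913 <1
  x=-3.540: |R|=0.13341 <1
  x=-2.617: |R|=0.15595 <1
  x=-1.908: |R|=0.13137 <1
  x=-5.278: |R|=1.66489 >1
  x=-4.779: |R|=1.09329 >1
  x=-4.775: |R|=1.08913 >1
Interval (-4.6875, 0).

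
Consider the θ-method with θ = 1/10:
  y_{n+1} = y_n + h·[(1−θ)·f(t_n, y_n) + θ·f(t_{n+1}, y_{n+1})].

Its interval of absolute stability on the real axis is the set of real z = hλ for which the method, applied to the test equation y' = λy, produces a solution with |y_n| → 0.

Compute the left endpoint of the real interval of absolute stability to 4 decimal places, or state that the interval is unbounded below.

left endpoint -2.5000.

On y'=λy, z=hλ:
  y_{n+1} = y_n + z·[9/10·y_n + 1/10·y_{n+1}] ⇒ (1 − 1/10z)y_{n+1} = (1 + 9/10z)y_n
  so R(z) = (1 + 9/10z)/(1 − 1/10z).

Find x<0 with |R(x)|<1.
x=-0.47: |R|=0.5511
R=−1: 1+9/10x = −1+1/10x ⇒ -4/5x=2 ⇒ x=2/(-4/5)=-2.5000
Confirm numerically:
  x=-2.313: |R|=0.87850 <1
  x=-1.693: |R|=0.44787 <1
  x=-1.118: |R|=0.00558 <1
  x=-2.835: |R|=1.20880 >1
  x=-2.744: |R|=1.15317 >1
Stable set (-2.5000, 0).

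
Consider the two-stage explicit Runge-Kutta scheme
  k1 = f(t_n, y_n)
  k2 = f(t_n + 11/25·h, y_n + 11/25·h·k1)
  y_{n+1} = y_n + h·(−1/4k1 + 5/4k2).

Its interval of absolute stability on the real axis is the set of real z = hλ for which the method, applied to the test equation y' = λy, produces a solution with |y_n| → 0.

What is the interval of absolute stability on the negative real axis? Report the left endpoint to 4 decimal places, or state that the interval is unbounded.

Set f=λy, z=hλ:
  k1=λy_n ⇒ h·k1=z·y_n;  k2=λ(1+11/25z)y_n ⇒ h·k2=z(1+11/25z)y_n
  y_{n+1}/y_n = 1 − 1/4z + 5/4z(1+11/25z) = 1 + z + 11/20z²
  ⇒ R(z) = 1 + z + 11/20z².

Need |R(x)|<1, x<0.
x=-1.33: |R|=0.6429
R=1: x+11/20x²=0 ⇒ x=−20/11=-1.8182; min R=1−1/(4·11/20)=0.5455>−1
Confirm numerically:
  x=-1.513: |R|=0.74604 <1
  x=-1.138: |R|=0.57427 <1
  x=-0.911: |R|=0.54546 <1
  x=-2.077: |R|=1.29566 >1
  x=-1.985: |R|=1.18212 >1
Interval (-1.8182, 0).

z∈(-1.8182,0).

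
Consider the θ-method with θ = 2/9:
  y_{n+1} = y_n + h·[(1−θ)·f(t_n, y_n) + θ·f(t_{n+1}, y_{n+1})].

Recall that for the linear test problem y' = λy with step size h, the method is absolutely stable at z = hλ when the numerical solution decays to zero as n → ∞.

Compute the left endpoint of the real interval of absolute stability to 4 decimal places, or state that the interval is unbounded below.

z* = -3.6000.

With y'=λy (z=hλ):
  y_{n+1} = y_n + z·[7/9·y_n + 2/9·y_{n+1}] ⇒ (1 − 2/9z)y_{n+1} = (1 + 7/9z)y_n
  so R(z) = (1 + 7/9z)/(1 − 2/9z).

Find x<0 with |R(x)|<1.
x=-0.38: |R|=0.6496
R=−1: 1+7/9x = −1+2/9x ⇒ -5/9x=2 ⇒ x=2/(-5/9)=-3.6000
Confirm numerically:
  x=-3.240: |R|=0.88372 <1
  x=-2.789: |R|=0.72184 <1
  x=-2.538: |R|=0.62276 <1
  x=-4.160: |R|=1.16166 >1
  x=-3.670: |R|=1.02142 >1
Stable set (-3.6000, 0).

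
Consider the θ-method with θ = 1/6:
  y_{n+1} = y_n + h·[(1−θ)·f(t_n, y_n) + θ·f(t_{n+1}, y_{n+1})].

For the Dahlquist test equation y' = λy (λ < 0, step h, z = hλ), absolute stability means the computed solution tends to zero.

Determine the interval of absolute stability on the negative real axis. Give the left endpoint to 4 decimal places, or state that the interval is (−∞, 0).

With y'=λy (z=hλ):
  y_{n+1} = y_n + z·[5/6·y_n + 1/6·y_{n+1}] ⇒ (1 − 1/6z)y_{n+1} = (1 + 5/6z)y_n
  R(z) = (1 + 5/6z)/(1 − 1/6z).

Find x<0 with |R(x)|<1.
x=-0.36: |R|=0.6604
R=−1: 1+5/6x = −1+1/6x ⇒ -2/3x=2 ⇒ x=2/(-2/3)=-3.0000
Confirm numerically:
  x=-1.407: |R|=0.13973 <1
  x=-1.337: |R|=0.09336 <1
  x=-1.320: |R|=0.08197 <1
  x=-1.303: |R|=0.07052 <1
  x=-3.566: |R|=1.23667 >1
  x=-3.393: |R|=1.16736 >1
  x=-3.201: |R|=1.08738 >1
Interval (-3.0000, 0).

(-3.0000, 0).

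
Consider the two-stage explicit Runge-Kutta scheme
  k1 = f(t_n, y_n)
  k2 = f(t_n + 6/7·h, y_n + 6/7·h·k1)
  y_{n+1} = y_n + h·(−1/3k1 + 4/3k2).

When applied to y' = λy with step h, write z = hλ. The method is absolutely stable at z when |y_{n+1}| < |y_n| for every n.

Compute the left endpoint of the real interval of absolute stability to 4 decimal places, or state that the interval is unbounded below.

On y'=λy, z=hλ:
  k1=λy_n ⇒ h·k1=z·y_n;  k2=λ(1+6/7z)y_n ⇒ h·k2=z(1+6/7z)y_n
  y_{n+1}/y_n = 1 − 1/3z + 4/3z(1+6/7z) = 1 + z + 8/7z²
  so R(z) = 1 + z + 8/7z².

Boundary: |R(x)|=1, x<0.
x=-1.19: |R|=1.4284
R=1: x+8/7x²=0 ⇒ x=−7/8=-0.8750; min R=1−1/(4·8/7)=0.7812>−1
Confirm numerically:
  x=-0.706: |R|=0.86364 <1
  x=-0.586: |R|=0.80645 <1
  x=-0.578: |R|=0.80381 <1
  x=-0.386: |R|=0.78428 <1
  x=-1.438: |R|=1.92525 >1
  x=-1.422: |R|=1.88895 >1
  x=-1.417: |R|=1.87773 >1
Interval (-0.8750, 0).

z* = -0.8750.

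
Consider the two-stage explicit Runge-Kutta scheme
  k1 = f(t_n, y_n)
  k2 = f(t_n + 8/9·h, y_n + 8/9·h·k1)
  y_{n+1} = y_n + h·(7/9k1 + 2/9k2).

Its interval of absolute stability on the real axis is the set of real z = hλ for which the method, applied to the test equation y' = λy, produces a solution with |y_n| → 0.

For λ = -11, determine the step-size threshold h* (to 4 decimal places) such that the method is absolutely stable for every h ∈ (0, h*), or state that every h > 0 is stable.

Test eqn y'=λy, z=hλ:
  k1=λy_n ⇒ h·k1=z·y_n;  k2=λ(1+8/9z)y_n ⇒ h·k2=z(1+8/9z)y_n
  y_{n+1}/y_n = 1 + 7/9z + 2/9z(1+8/9z) = 1 + z + 16/81z²
  R(z) = 1 + z + 16/81z².

Need |R(x)|<1, x<0.
x=-1.57: |R|=0.0831
R=1: x+16/81x²=0 ⇒ x=−81/16=-5.0625; min R=1−1/(4·16/81)=-0.2656>−1
Confirm numerically:
  x=-4.911: |R|=0.85303 <1
  x=-3.910: |R|=0.10987 <1
  x=-2.411: |R|=0.26277 <1
  x=-5.453: |R|=1.42062 >1
  x=-5.424: |R|=1.38731 >1
  x=-5.300: |R|=1.24864 >1
Interval (-5.0625, 0).

(-5.0625,0); λ=-11 ⇒ h* = (81/16)/11 = 0.4602.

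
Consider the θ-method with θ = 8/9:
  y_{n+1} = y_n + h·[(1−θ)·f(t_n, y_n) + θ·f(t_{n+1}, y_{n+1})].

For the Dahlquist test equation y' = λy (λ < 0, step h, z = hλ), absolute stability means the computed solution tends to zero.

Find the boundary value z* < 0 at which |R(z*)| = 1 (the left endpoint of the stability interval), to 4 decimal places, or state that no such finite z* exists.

With y'=λy (z=hλ):
  y_{n+1} = y_n + z·[1/9·y_n + 8/9·y_{n+1}] ⇒ (1 − 8/9z)y_{n+1} = (1 + 1/9z)y_n
  Hence R(z) = (1 + 1/9z)/(1 − 8/9z).

Solve |R(x)|<1 on ℝ⁻.
x=-1.59: |R|=0.3412
x=-2: |R|=0.2800
x=-10: |R|=0.0112
x=-100: |R|=0.1125
θ=8/9≥1/2 ⇒ |1+1/9x|<|1−8/9x| ∀x<0 ⇒ stable on all of ℝ⁻.

(−∞, 0) — no finite endpoint.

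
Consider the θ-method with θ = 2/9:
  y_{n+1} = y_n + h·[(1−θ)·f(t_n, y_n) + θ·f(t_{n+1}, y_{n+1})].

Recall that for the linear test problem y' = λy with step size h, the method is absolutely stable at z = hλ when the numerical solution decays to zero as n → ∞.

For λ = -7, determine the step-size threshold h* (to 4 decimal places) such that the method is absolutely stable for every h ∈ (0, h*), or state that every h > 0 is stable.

On y'=λy, z=hλ:
  y_{n+1} = y_n + z·[7/9·y_n + 2/9·y_{n+1}] ⇒ (1 − 2/9z)y_{n+1} = (1 + 7/9z)y_n
  so R(z) = (1 + 7/9z)/(1 − 2/9z).

Solve |R(x)|<1 on ℝ⁻.
x=-0.74: |R|=0.3645
R=−1: 1+7/9x = −1+2/9x ⇒ -5/9x=2 ⇒ x=2/(-5/9)=-3.6000
Confirm numerically:
  x=-3.527: |R|=0.97726 <1
  x=-3.425: |R|=0.94479 <1
  x=-3.239: |R|=0.88338 <1
  x=-4.135: |R|=1.15489 >1
  x=-3.849: |R|=1.07456 >1
  x=-3.808: |R|=1.06259 >1
Interval (-3.6000, 0).

(-3.6000,0); λ=-7 ⇒ h* = (18/5)/7 = 0.5143.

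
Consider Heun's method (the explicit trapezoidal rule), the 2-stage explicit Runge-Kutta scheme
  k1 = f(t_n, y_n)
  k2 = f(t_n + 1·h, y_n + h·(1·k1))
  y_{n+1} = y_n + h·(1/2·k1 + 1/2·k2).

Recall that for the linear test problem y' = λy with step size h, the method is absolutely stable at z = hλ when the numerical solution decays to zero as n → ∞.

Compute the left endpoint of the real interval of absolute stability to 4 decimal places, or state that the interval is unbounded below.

With y'=λy (z=hλ):
  order 2, 2-stage ⇒ R(z)=1+z+z^2/2
  (e.g. R(-0.75)=0.53125, |R|=0.53125)

Find x<0 with |R(x)|<1.
x=-0.75: |R|=0.5312
|R(-1.55)|=0.6513 |R(-0.87)|=0.5085 |R(-0.79)|=0.5221
Bisect:
  x_lo=-2.4220 |R|=1.5110  x_hi=-0.0763 |R|=0.9266
  mid=-1.24912 |R|=0.53103 →hi
  mid=-1.83556 |R|=0.84908 →hi
  mid=-2.12877 |R|=1.13706 →lo
  mid=-1.98217 |R|=0.98232 →hi
  mid=-2.05547 |R|=1.05701 →lo
  mid=-2.01882 |R|=1.01899 →lo
  mid=-2.00049 |R|=1.00049 →lo
  mid=-1.99133 |R|=0.99137 →hi
  mid=-1.99591 |R|=0.99592 →hi
  mid=-1.99820 |R|=0.99820 →hi
  ...
  [-2.00006,-1.99992] ⇒ x*=-2.0000
Stable set (-2.0000, 0).

z* = -2.0000.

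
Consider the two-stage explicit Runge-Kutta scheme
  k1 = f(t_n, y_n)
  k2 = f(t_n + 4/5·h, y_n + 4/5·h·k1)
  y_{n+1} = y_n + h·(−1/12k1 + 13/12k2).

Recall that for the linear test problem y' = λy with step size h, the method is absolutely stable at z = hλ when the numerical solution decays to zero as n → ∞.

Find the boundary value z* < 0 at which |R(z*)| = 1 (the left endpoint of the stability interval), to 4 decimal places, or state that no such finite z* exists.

left endpoint -1.1538.

Set f=λy, z=hλ:
  k1=λy_n ⇒ h·k1=z·y_n;  k2=λ(1+4/5z)y_n ⇒ h·k2=z(1+4/5z)y_n
  y_{n+1}/y_n = 1 − 1/12z + 13/12z(1+4/5z) = 1 + z + 13/15z²
  ⇒ R(z) = 1 + z + 13/15z².

Find x<0 with |R(x)|<1.
x=-0.37: |R|=0.7486
R=1: x+13/15x²=0 ⇒ x=−15/13=-1.1538; min R=1−1/(4·13/15)=0.7115>−1
Confirm numerically:
  x=-1.086: |R|=0.93614 <1
  x=-0.934: |R|=0.82204 <1
  x=-0.636: |R|=0.71456 <1
  x=-1.196: |R|=1.04369 >1
  x=-1.178: |R|=1.02466 >1
So |R|<1 on (-1.1538, 0).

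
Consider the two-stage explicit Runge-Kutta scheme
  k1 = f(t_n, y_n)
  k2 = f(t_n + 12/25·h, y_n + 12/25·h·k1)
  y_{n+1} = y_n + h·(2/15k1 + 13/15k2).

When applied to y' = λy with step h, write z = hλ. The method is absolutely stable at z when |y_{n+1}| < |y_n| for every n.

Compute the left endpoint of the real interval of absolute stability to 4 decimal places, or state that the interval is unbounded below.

On y'=λy, z=hλ:
  k1=λy_n ⇒ h·k1=z·y_n;  k2=λ(1+12/25z)y_n ⇒ h·k2=z(1+12/25z)y_n
  y_{n+1}/y_n = 1 + 2/15z + 13/15z(1+12/25z) = 1 + z + 52/125z²
  R(z) = 1 + z + 52/125z².

Solve |R(x)|<1 on ℝ⁻.
x=-0.43: |R|=0.6469
R=1: x+52/125x²=0 ⇒ x=−125/52=-2.4038; min R=1−1/(4·52/125)=0.3990>−1
Confirm numerically:
  x=-1.771: |R|=0.53376 <1
  x=-1.488: |R|=0.43308 <1
  x=-1.324: |R|=0.40524 <1
  x=-2.861: |R|=1.54409 >1
  x=-2.677: |R|=1.30419 >1
  x=-2.591: |R|=1.20172 >1
So |R|<1 on (-2.4038, 0).

z* = -2.4038.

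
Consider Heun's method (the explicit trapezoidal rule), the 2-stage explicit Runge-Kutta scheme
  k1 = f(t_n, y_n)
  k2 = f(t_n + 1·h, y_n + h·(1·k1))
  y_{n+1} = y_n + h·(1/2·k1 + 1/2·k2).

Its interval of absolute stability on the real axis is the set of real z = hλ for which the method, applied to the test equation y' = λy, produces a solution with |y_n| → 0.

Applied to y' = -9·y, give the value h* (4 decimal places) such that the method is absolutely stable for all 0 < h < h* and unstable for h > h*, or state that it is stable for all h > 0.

(-2.0000,0); λ=-9 ⇒ h* = 0.2222.

Set f=λy, z=hλ:
  order 2, 2-stage ⇒ R(z)=1+z+z^2/2
  (e.g. R(-1.21)=0.52205, |R|=0.52205)

Solve |R(x)|<1 on ℝ⁻.
x=-1.21: |R|=0.5221
|R(-1.95)|=0.9512 |R(-1.94)|=0.9418 |R(-1.11)|=0.5060
Bisect:
  x_lo=-2.3341 |R|=1.3899  x_hi=-0.0677 |R|=0.9346
  mid=-1.20091 |R|=0.52018 →hi
  mid=-1.76751 |R|=0.79454 →hi
  mid=-2.05082 |R|=1.05211 →lo
  mid=-1.90916 |R|=0.91329 →hi
  mid=-1.97999 |R|=0.98019 →hi
  mid=-2.01540 |R|=1.01552 →lo
  mid=-1.99770 |R|=0.99770 →hi
  mid=-2.00655 |R|=1.00657 →lo
  ...
  [-2.00005,-1.99991] ⇒ x*=-2.0000
Interval (-2.0000, 0).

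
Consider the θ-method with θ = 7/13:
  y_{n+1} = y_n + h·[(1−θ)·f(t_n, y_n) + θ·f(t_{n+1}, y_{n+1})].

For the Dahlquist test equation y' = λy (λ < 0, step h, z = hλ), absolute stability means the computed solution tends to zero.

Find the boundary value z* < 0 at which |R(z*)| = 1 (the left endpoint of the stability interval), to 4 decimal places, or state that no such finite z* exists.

interval (−∞, 0).

Set f=λy, z=hλ:
  y_{n+1} = y_n + z·[6/13·y_n + 7/13·y_{n+1}] ⇒ (1 − 7/13z)y_{n+1} = (1 + 6/13z)y_n
  Hence R(z) = (1 + 6/13z)/(1 − 7/13z).

Find x<0 with |R(x)|<1.
x=-1.15: |R|=0.2898
x=-2: |R|=0.0370
x=-10: |R|=0.5663
x=-100: |R|=0.8233
θ=7/13≥1/2 ⇒ |1+6/13x|<|1−7/13x| ∀x<0 ⇒ stable on all of ℝ⁻.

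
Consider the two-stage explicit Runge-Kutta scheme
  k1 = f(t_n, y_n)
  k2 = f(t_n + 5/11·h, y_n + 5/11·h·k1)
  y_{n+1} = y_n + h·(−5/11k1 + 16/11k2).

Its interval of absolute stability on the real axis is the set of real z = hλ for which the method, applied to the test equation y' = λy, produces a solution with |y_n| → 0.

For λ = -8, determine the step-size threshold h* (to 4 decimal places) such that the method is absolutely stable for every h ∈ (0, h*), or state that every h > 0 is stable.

(-1.5125,0); λ=-8 ⇒ h* = (121/80)/8 = 0.1891.

On y'=λy, z=hλ:
  k1=λy_n ⇒ h·k1=z·y_n;  k2=λ(1+5/11z)y_n ⇒ h·k2=z(1+5/11z)y_n
  y_{n+1}/y_n = 1 − 5/11z + 16/11z(1+5/11z) = 1 + z + 80/121z²
  R(z) = 1 + z + 80/121z².

Solve |R(x)|<1 on ℝ⁻.
x=-1.28: |R|=0.8032
R=1: x+80/121x²=0 ⇒ x=−121/80=-1.5125; min R=1−1/(4·80/121)=0.6219>−1
Confirm numerically:
  x=-1.196: |R|=0.74973 <1
  x=-1.098: |R|=0.69909 <1
  x=-0.676: |R|=0.62613 <1
  x=-1.679: |R|=1.18483 >1
  x=-1.645: |R|=1.14411 >1
  x=-1.560: |R|=1.04899 >1
Interval (-1.5125, 0).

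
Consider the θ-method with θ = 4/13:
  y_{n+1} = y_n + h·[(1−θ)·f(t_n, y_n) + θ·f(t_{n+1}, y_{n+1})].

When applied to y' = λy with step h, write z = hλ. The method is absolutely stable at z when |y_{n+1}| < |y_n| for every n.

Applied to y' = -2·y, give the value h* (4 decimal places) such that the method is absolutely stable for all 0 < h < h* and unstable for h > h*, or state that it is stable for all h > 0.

Set f=λy, z=hλ:
  y_{n+1} = y_n + z·[9/13·y_n + 4/13·y_{n+1}] ⇒ (1 − 4/13z)y_{n+1} = (1 + 9/13z)y_n
  R(z) = (1 + 9/13z)/(1 − 4/13z).

Find x<0 with |R(x)|<1.
x=-0.52: |R|=0.5517
R=−1: 1+9/13x = −1+4/13x ⇒ -5/13x=2 ⇒ x=2/(-5/13)=-5.2000
Confirm numerically:
  x=-4.657: |R|=0.91416 <1
  x=-3.062: |R|=0.57660 <1
  x=-2.539: |R|=0.42542 <1
  x=-5.480: |R|=1.04009 >1
  x=-5.395: |R|=1.02820 >1
  x=-5.300: |R|=1.01462 >1
Stable set (-5.2000, 0).

(-5.2000,0); λ=-2 ⇒ h* = (26/5)/2 = 2.6000.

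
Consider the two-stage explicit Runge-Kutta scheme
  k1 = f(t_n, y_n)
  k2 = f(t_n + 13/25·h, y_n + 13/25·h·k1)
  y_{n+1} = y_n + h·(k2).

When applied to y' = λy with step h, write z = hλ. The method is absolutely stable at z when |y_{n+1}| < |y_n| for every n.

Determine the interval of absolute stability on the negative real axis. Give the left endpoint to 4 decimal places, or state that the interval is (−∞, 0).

z∈(-1.9231,0).

On y'=λy, z=hλ:
  k1=λy_n ⇒ h·k1=z·y_n;  k2=λ(1+13/25z)y_n ⇒ h·k2=z(1+13/25z)y_n
  y_{n+1}/y_n = 1 + z(1+13/25z) = 1 + z + 13/25z²
  ⇒ R(z) = 1 + z + 13/25z².

Find x<0 with |R(x)|<1.
x=-0.39: |R|=0.6891
R=1: x+13/25x²=0 ⇒ x=−25/13=-1.9231; min R=1−1/(4·13/25)=0.5192>−1
Confirm numerically:
  x=-0.973: |R|=0.51930 <1
  x=-0.938: |R|=0.51952 <1
  x=-0.862: |R|=0.52438 <1
  x=-2.493: |R|=1.73883 >1
  x=-2.052: |R|=1.13757 >1
So |R|<1 on (-1.9231, 0).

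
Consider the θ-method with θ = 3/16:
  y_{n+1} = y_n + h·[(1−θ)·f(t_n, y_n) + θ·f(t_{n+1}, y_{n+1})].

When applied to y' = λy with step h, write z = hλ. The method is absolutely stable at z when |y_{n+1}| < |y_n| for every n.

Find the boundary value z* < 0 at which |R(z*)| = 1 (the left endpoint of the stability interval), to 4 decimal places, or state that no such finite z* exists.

left endpoint -3.2000.

With y'=λy (z=hλ):
  y_{n+1} = y_n + z·[13/16·y_n + 3/16·y_{n+1}] ⇒ (1 − 3/16z)y_{n+1} = (1 + 13/16z)y_n
  ⇒ R(z) = (1 + 13/16z)/(1 − 3/16z).

Boundary: |R(x)|=1, x<0.
x=-0.45: |R|=0.5850
R=−1: 1+13/16x = −1+3/16x ⇒ -5/8x=2 ⇒ x=2/(-5/8)=-3.2000
Confirm numerically:
  x=-2.439: |R|=0.67363 <1
  x=-1.726: |R|=0.30399 <1
  x=-1.323: |R|=0.06004 <1
  x=-3.287: |R|=1.03364 >1
  x=-3.258: |R|=1.02250 >1
So |R|<1 on (-3.2000, 0).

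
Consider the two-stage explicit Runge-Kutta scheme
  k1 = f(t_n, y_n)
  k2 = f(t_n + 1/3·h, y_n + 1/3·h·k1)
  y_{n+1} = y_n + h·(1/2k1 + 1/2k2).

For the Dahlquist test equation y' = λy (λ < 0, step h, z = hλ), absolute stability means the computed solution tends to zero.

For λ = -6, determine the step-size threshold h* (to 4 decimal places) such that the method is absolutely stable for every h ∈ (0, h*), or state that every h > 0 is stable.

(-6.0000,0); λ=-6 ⇒ h* = (6)/6 = 1.0000.

Test eqn y'=λy, z=hλ:
  k1=λy_n ⇒ h·k1=z·y_n;  k2=λ(1+1/3z)y_n ⇒ h·k2=z(1+1/3z)y_n
  y_{n+1}/y_n = 1 + 1/2z + 1/2z(1+1/3z) = 1 + z + 1/6z²
  R(z) = 1 + z + 1/6z².

Solve |R(x)|<1 on ℝ⁻.
x=-1.45: |R|=0.0996
R=1: x+1/6x²=0 ⇒ x=−6=-6.0000; min R=1−1/(4·1/6)=-0.5000>−1
Confirm numerically:
  x=-3.645: |R|=0.43066 <1
  x=-3.274: |R|=0.48749 <1
  x=-3.215: |R|=0.49230 <1
  x=-2.771: |R|=0.49126 <1
  x=-6.431: |R|=1.46196 >1
  x=-6.148: |R|=1.15165 >1
  x=-6.062: |R|=1.06264 >1
So |R|<1 on (-6.0000, 0).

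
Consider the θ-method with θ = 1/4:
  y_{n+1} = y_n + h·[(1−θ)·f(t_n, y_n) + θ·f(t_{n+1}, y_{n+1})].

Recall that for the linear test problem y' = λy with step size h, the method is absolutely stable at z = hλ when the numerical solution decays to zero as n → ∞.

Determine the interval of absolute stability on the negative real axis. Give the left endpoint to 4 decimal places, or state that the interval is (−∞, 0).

(-4.0000, 0).

Set f=λy, z=hλ:
  y_{n+1} = y_n + z·[3/4·y_n + 1/4·y_{n+1}] ⇒ (1 − 1/4z)y_{n+1} = (1 + 3/4z)y_n
  ⇒ R(z) = (1 + 3/4z)/(1 − 1/4z).

Boundary: |R(x)|=1, x<0.
x=-0.49: |R|=0.5635
R=−1: 1+3/4x = −1+1/4x ⇒ -1/2x=2 ⇒ x=2/(-1/2)=-4.0000
Confirm numerically:
  x=-3.971: |R|=0.99272 <1
  x=-3.520: |R|=0.87234 <1
  x=-2.347: |R|=0.47912 <1
  x=-2.235: |R|=0.43384 <1
  x=-4.578: |R|=1.13476 >1
  x=-4.369: |R|=1.08818 >1
Stable set (-4.0000, 0).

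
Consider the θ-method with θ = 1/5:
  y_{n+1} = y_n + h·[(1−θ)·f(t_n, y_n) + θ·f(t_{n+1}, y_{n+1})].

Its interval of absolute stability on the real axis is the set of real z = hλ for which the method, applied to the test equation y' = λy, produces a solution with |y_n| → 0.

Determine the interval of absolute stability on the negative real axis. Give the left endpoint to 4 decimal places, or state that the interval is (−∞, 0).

On y'=λy, z=hλ:
  y_{n+1} = y_n + z·[4/5·y_n + 1/5·y_{n+1}] ⇒ (1 − 1/5z)y_{n+1} = (1 + 4/5z)y_n
  R(z) = (1 + 4/5z)/(1 − 1/5z).

Need |R(x)|<1, x<0.
x=-1.79: |R|=0.3181
R=−1: 1+4/5x = −1+1/5x ⇒ -3/5x=2 ⇒ x=2/(-3/5)=-3.3333
Confirm numerically:
  x=-3.111: |R|=0.91777 <1
  x=-2.741: |R|=0.77044 <1
  x=-2.616: |R|=0.71744 <1
  x=-1.657: |R|=0.24455 <1
  x=-3.914: |R|=1.19542 >1
  x=-3.902: |R|=1.19164 >1
  x=-3.385: |R|=1.01849 >1
Interval (-3.3333, 0).

z∈(-3.3333,0).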